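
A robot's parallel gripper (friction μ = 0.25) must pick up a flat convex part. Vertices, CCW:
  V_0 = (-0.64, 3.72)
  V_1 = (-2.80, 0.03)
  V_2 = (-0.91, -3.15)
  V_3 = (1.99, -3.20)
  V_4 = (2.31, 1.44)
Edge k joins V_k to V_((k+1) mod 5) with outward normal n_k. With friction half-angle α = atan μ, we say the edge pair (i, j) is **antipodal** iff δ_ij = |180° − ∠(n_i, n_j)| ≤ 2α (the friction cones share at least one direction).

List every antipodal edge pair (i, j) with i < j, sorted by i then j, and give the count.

α = atan 0.25 = 14.04°;  2α = 28.07°
n_0 = (-0.8630, +0.5052)
n_1 = (-0.8596, -0.5109)
n_2 = (-0.0172, -0.9999)
n_3 = (+0.9976, -0.0688)
n_4 = (+0.6115, +0.7912)
  (0,1): δ = 118.93°  ·
  (0,2): δ = 60.64°  ·
  (0,3): δ = 26.40°  ✓
  (0,4): δ = 82.64°  ·
  (1,2): δ = 121.71°  ·
  (1,3): δ = 34.67°  ·
  (1,4): δ = 21.58°  ✓
  (2,3): δ = 92.96°  ·
  (2,4): δ = 36.71°  ·
  (3,4): δ = 123.75°  ·
antipodal pairs: 2

count = 2; pairs: (0,3), (1,4)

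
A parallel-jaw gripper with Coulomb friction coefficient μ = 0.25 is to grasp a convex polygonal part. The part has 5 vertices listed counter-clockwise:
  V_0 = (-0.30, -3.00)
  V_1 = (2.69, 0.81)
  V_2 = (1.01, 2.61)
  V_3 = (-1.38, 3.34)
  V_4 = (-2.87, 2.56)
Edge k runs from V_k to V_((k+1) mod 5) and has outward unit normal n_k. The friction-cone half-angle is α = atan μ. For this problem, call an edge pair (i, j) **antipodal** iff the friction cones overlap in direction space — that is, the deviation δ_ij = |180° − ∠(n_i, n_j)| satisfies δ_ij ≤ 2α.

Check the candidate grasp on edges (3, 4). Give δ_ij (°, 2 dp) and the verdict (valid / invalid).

α = atan 0.25 = 14.04°;  2α = 28.07°
edge 3: e_3 = (-1.49, -0.78);  n_3 = (-0.4638, +0.8859)
edge 4: e_4 = (+2.57, -5.56);  n_4 = (-0.9077, -0.4196)
∠(n_3, n_4) = 87.18°
δ = |180° − 87.18°| = 92.82°
92.82° > 2α = 28.07°  →  invalid

δ = 92.82°, invalid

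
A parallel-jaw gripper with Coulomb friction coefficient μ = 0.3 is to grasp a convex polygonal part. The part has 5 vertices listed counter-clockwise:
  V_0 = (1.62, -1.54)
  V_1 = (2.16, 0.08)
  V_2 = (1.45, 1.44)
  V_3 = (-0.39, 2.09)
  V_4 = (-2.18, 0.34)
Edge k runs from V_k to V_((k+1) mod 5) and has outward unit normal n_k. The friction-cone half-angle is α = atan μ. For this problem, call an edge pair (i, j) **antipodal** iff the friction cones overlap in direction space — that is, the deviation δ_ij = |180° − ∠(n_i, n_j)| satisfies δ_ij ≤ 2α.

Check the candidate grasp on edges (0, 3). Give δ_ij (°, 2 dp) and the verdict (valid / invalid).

α = atan 0.3 = 16.70°;  2α = 33.40°
edge 0: e_0 = (+0.54, +1.62);  n_0 = (+0.9487, -0.3162)
edge 3: e_3 = (-1.79, -1.75);  n_3 = (-0.6991, +0.7151)
∠(n_0, n_3) = 152.79°
δ = |180° − 152.79°| = 27.21°
27.21° ≤ 2α = 33.40°  →  valid

δ = 27.21°, valid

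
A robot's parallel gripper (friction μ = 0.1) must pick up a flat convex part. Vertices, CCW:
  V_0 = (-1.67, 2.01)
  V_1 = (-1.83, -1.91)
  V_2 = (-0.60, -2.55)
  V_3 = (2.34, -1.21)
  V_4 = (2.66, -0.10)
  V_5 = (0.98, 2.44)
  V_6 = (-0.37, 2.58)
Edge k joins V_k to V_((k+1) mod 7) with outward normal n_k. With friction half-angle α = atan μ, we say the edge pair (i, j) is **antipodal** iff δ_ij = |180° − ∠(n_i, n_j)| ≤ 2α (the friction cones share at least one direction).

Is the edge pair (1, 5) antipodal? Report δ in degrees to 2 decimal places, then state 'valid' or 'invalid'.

δ = 21.57°, invalid

α = atan 0.1 = 5.71°;  2α = 11.42°
edge 1: e_1 = (+1.23, -0.64);  n_1 = (-0.4616, -0.8871)
edge 5: e_5 = (-1.35, +0.14);  n_5 = (+0.1032, +0.9947)
∠(n_1, n_5) = 158.43°
δ = |180° − 158.43°| = 21.57°
21.57° > 2α = 11.42°  →  invalid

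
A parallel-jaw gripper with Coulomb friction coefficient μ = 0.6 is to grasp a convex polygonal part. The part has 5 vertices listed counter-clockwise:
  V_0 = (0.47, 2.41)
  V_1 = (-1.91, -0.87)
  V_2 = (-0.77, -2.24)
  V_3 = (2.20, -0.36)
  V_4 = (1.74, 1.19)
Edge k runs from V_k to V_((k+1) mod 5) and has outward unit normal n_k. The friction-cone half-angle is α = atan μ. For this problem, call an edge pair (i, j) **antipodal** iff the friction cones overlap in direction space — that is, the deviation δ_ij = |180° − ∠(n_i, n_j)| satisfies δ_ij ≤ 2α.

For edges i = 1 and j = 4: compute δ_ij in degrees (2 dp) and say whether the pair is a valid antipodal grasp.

α = atan 0.6 = 30.96°;  2α = 61.93°
edge 1: e_1 = (+1.14, -1.37);  n_1 = (-0.7687, -0.6396)
edge 4: e_4 = (-1.27, +1.22);  n_4 = (+0.6928, +0.7212)
∠(n_1, n_4) = 173.61°
δ = |180° − 173.61°| = 6.39°
6.39° ≤ 2α = 61.93°  →  valid

δ = 6.39°, valid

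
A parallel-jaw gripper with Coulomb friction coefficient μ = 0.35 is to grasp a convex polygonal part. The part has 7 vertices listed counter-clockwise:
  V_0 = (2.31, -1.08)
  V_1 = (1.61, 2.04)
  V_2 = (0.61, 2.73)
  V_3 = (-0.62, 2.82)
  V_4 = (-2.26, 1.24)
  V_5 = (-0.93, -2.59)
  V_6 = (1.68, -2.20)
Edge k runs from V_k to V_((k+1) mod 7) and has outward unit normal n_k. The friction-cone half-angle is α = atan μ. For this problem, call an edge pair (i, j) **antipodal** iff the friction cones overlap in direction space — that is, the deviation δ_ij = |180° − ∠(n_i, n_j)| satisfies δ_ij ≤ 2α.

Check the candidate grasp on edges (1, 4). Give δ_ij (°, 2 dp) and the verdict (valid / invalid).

α = atan 0.35 = 19.29°;  2α = 38.58°
edge 1: e_1 = (-1.00, +0.69);  n_1 = (+0.5679, +0.8231)
edge 4: e_4 = (+1.33, -3.83);  n_4 = (-0.9447, -0.3280)
∠(n_1, n_4) = 143.76°
δ = |180° − 143.76°| = 36.24°
36.24° ≤ 2α = 38.58°  →  valid

δ = 36.24°, valid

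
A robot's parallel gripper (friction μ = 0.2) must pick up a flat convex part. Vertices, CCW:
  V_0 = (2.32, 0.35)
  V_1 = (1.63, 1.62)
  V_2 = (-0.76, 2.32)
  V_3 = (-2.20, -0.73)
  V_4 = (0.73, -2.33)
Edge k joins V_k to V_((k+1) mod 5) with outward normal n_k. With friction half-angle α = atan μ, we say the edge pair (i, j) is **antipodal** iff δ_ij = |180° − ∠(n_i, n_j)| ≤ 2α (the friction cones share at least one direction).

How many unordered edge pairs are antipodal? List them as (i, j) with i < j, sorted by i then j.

count = 2; pairs: (1,3), (2,4)

α = atan 0.2 = 11.31°;  2α = 22.62°
n_0 = (+0.8787, +0.4774)
n_1 = (+0.2811, +0.9597)
n_2 = (-0.9043, +0.4269)
n_3 = (-0.4793, -0.8777)
n_4 = (+0.8600, -0.5102)
  (0,1): δ = 134.84°  ·
  (0,2): δ = 53.79°  ·
  (0,3): δ = 32.85°  ·
  (0,4): δ = 120.80°  ·
  (1,2): δ = 98.95°  ·
  (1,3): δ = 12.31°  ✓
  (1,4): δ = 75.64°  ·
  (2,3): δ = 93.36°  ·
  (2,4): δ = 5.41°  ✓
  (3,4): δ = 92.04°  ·
antipodal pairs: 2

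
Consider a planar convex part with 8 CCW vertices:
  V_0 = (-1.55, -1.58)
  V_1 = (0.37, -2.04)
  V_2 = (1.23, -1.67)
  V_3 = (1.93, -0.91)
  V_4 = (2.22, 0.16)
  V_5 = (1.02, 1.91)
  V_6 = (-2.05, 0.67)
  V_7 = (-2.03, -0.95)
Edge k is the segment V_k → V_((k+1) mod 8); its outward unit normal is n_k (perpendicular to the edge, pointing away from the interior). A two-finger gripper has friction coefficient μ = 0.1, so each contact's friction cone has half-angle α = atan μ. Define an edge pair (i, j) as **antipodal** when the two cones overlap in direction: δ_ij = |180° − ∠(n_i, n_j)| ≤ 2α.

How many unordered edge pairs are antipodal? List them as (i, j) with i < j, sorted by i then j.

count = 2; pairs: (1,5), (4,7)

α = atan 0.1 = 5.71°;  2α = 11.42°
n_0 = (-0.2330, -0.9725)
n_1 = (+0.3952, -0.9186)
n_2 = (+0.7355, -0.6775)
n_3 = (+0.9652, -0.2616)
n_4 = (+0.8247, +0.5655)
n_5 = (-0.3745, +0.9272)
n_6 = (-0.9999, -0.0123)
n_7 = (-0.7954, -0.6060)
  (0,1): δ = 143.25°  ·
  (0,2): δ = 119.17°  ·
  (0,3): δ = 91.69°  ·
  (0,4): δ = 42.09°  ·
  (0,5): δ = 35.47°  ·
  (0,6): δ = 104.18°  ·
  (0,7): δ = 140.78°  ·
  (1,2): δ = 155.93°  ·
  (1,3): δ = 128.44°  ·
  (1,4): δ = 78.84°  ·
  (1,5): δ = 1.28°  ✓
  (1,6): δ = 67.43°  ·
  (1,7): δ = 104.02°  ·
  (2,3): δ = 152.52°  ·
  (2,4): δ = 102.91°  ·
  (2,5): δ = 25.36°  ·
  (2,6): δ = 43.35°  ·
  (2,7): δ = 79.95°  ·
  (3,4): δ = 130.40°  ·
  (3,5): δ = 52.84°  ·
  (3,6): δ = 15.87°  ·
  (3,7): δ = 52.47°  ·
  (4,5): δ = 102.44°  ·
  (4,6): δ = 33.73°  ·
  (4,7): δ = 2.86°  ✓
  (5,6): δ = 111.29°  ·
  (5,7): δ = 74.69°  ·
  (6,7): δ = 143.40°  ·
antipodal pairs: 2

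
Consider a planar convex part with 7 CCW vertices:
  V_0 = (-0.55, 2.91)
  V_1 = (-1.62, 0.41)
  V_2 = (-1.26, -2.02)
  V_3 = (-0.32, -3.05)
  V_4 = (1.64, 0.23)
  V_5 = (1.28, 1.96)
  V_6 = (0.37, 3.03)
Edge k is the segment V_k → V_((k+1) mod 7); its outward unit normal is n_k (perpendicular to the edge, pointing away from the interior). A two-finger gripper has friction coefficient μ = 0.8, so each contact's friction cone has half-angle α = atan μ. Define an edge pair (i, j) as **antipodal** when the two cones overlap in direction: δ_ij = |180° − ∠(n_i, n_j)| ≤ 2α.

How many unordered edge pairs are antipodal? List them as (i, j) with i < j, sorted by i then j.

α = atan 0.8 = 38.66°;  2α = 77.32°
n_0 = (-0.9193, +0.3935)
n_1 = (-0.9892, -0.1465)
n_2 = (-0.7386, -0.6741)
n_3 = (+0.8584, -0.5130)
n_4 = (+0.9790, +0.2037)
n_5 = (+0.7618, +0.6479)
n_6 = (-0.1293, +0.9916)
  (0,1): δ = 148.40°  ·
  (0,2): δ = 114.44°  ·
  (0,3): δ = 7.69°  ✓
  (0,4): δ = 34.93°  ✓
  (0,5): δ = 63.55°  ✓
  (0,6): δ = 120.60°  ·
  (1,2): δ = 146.04°  ·
  (1,3): δ = 39.29°  ✓
  (1,4): δ = 3.33°  ✓
  (1,5): δ = 31.95°  ✓
  (1,6): δ = 89.00°  ·
  (2,3): δ = 73.25°  ✓
  (2,4): δ = 30.63°  ✓
  (2,5): δ = 2.00°  ✓
  (2,6): δ = 55.05°  ✓
  (3,4): δ = 137.38°  ·
  (3,5): δ = 108.76°  ·
  (3,6): δ = 51.71°  ✓
  (4,5): δ = 151.37°  ·
  (4,6): δ = 94.32°  ·
  (5,6): δ = 122.95°  ·
antipodal pairs: 11

count = 11; pairs: (0,3), (0,4), (0,5), (1,3), (1,4), (1,5), (2,3), (2,4), (2,5), (2,6), (3,6)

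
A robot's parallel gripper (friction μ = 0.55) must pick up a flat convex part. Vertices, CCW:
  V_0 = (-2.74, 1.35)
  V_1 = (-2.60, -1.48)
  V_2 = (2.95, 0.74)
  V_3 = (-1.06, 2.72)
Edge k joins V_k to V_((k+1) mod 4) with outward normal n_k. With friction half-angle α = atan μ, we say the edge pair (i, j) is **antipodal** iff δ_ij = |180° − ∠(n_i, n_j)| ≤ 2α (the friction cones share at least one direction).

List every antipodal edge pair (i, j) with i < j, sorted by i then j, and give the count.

count = 2; pairs: (1,2), (1,3)

α = atan 0.55 = 28.81°;  2α = 57.62°
n_0 = (-0.9988, -0.0494)
n_1 = (+0.3714, -0.9285)
n_2 = (+0.4427, +0.8967)
n_3 = (-0.6320, +0.7750)
  (0,1): δ = 71.03°  ·
  (0,2): δ = 60.89°  ·
  (0,3): δ = 126.36°  ·
  (1,2): δ = 48.08°  ✓
  (1,3): δ = 17.40°  ✓
  (2,3): δ = 114.53°  ·
antipodal pairs: 2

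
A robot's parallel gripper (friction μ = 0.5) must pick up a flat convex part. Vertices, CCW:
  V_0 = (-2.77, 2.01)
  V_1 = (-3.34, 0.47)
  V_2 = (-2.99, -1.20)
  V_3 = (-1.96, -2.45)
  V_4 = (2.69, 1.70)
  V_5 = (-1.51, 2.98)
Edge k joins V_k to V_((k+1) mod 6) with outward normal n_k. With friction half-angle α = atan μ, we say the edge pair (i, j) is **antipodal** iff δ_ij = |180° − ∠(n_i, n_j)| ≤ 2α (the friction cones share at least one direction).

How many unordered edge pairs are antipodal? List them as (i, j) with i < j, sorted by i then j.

α = atan 0.5 = 26.57°;  2α = 53.13°
n_0 = (-0.9378, +0.3471)
n_1 = (-0.9787, -0.2051)
n_2 = (-0.7718, -0.6359)
n_3 = (+0.6659, -0.7461)
n_4 = (+0.2915, +0.9566)
n_5 = (-0.6100, +0.7924)
  (0,1): δ = 147.85°  ·
  (0,2): δ = 120.20°  ·
  (0,3): δ = 27.94°  ✓
  (0,4): δ = 93.36°  ·
  (0,5): δ = 147.90°  ·
  (1,2): δ = 152.35°  ·
  (1,3): δ = 60.09°  ·
  (1,4): δ = 61.21°  ·
  (1,5): δ = 115.75°  ·
  (2,3): δ = 87.74°  ·
  (2,4): δ = 33.56°  ✓
  (2,5): δ = 88.10°  ·
  (3,4): δ = 58.70°  ·
  (3,5): δ = 4.16°  ✓
  (4,5): δ = 125.46°  ·
antipodal pairs: 3

count = 3; pairs: (0,3), (2,4), (3,5)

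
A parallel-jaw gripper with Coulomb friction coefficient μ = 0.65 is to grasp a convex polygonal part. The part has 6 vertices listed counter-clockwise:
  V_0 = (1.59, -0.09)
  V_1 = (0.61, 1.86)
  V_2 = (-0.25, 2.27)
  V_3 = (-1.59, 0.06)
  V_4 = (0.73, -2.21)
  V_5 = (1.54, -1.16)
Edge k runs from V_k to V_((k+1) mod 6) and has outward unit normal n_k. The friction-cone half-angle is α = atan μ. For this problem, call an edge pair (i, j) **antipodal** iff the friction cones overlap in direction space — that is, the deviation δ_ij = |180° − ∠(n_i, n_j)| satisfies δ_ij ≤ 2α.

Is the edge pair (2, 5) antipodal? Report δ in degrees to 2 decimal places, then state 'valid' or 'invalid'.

δ = 28.55°, valid

α = atan 0.65 = 33.02°;  2α = 66.05°
edge 2: e_2 = (-1.34, -2.21);  n_2 = (-0.8551, +0.5185)
edge 5: e_5 = (+0.05, +1.07);  n_5 = (+0.9989, -0.0467)
∠(n_2, n_5) = 151.45°
δ = |180° − 151.45°| = 28.55°
28.55° ≤ 2α = 66.05°  →  valid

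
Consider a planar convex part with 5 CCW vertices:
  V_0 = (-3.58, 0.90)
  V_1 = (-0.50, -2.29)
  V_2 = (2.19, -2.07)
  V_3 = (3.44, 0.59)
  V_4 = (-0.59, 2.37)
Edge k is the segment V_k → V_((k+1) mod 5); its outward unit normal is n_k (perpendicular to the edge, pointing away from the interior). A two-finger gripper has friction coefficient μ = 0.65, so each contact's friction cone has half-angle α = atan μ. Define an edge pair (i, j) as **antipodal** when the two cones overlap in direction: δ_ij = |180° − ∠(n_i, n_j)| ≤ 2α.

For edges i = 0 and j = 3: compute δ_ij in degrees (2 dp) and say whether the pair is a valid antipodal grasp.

δ = 22.17°, valid

α = atan 0.65 = 33.02°;  2α = 66.05°
edge 0: e_0 = (+3.08, -3.19);  n_0 = (-0.7194, -0.6946)
edge 3: e_3 = (-4.03, +1.78);  n_3 = (+0.4040, +0.9147)
∠(n_0, n_3) = 157.83°
δ = |180° − 157.83°| = 22.17°
22.17° ≤ 2α = 66.05°  →  valid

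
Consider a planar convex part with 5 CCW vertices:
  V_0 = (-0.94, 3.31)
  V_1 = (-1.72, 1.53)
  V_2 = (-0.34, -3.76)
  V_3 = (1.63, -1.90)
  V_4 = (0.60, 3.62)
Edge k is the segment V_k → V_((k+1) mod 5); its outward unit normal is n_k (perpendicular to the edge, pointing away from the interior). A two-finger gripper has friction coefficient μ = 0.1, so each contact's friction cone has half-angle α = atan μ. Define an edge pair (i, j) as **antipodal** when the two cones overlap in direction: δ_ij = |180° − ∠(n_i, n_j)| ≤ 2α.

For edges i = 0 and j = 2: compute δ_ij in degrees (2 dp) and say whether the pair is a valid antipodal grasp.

α = atan 0.1 = 5.71°;  2α = 11.42°
edge 0: e_0 = (-0.78, -1.78);  n_0 = (-0.9159, +0.4014)
edge 2: e_2 = (+1.97, +1.86);  n_2 = (+0.6865, -0.7271)
∠(n_0, n_2) = 157.02°
δ = |180° − 157.02°| = 22.98°
22.98° > 2α = 11.42°  →  invalid

δ = 22.98°, invalid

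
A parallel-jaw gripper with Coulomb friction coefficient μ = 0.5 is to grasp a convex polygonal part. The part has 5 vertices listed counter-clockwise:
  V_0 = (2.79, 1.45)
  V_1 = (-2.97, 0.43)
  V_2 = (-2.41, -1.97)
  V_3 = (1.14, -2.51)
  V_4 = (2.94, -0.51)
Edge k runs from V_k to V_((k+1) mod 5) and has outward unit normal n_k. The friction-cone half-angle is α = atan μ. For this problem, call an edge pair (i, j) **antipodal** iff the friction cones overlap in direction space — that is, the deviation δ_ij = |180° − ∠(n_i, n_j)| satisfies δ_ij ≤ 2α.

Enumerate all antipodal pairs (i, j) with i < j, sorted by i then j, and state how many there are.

count = 3; pairs: (0,2), (0,3), (1,4)

α = atan 0.5 = 26.57°;  2α = 53.13°
n_0 = (-0.1744, +0.9847)
n_1 = (-0.9738, -0.2272)
n_2 = (-0.1504, -0.9886)
n_3 = (+0.7433, -0.6690)
n_4 = (+0.9971, +0.0763)
  (0,1): δ = 86.91°  ·
  (0,2): δ = 18.69°  ✓
  (0,3): δ = 37.97°  ✓
  (0,4): δ = 84.33°  ·
  (1,2): δ = 111.78°  ·
  (1,3): δ = 55.12°  ·
  (1,4): δ = 8.76°  ✓
  (2,3): δ = 123.34°  ·
  (2,4): δ = 76.97°  ·
  (3,4): δ = 133.64°  ·
antipodal pairs: 3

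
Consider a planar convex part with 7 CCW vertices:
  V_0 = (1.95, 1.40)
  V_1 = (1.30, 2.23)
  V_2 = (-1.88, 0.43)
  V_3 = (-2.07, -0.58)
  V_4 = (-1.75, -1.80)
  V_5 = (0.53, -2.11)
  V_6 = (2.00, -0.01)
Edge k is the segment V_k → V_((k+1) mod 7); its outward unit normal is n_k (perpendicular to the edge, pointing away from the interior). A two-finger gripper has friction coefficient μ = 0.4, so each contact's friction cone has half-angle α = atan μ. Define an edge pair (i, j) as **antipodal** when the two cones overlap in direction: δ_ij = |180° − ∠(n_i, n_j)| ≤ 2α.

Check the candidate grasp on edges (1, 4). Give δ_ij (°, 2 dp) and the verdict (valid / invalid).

δ = 37.25°, valid

α = atan 0.4 = 21.80°;  2α = 43.60°
edge 1: e_1 = (-3.18, -1.80);  n_1 = (-0.4926, +0.8703)
edge 4: e_4 = (+2.28, -0.31);  n_4 = (-0.1347, -0.9909)
∠(n_1, n_4) = 142.75°
δ = |180° − 142.75°| = 37.25°
37.25° ≤ 2α = 43.60°  →  valid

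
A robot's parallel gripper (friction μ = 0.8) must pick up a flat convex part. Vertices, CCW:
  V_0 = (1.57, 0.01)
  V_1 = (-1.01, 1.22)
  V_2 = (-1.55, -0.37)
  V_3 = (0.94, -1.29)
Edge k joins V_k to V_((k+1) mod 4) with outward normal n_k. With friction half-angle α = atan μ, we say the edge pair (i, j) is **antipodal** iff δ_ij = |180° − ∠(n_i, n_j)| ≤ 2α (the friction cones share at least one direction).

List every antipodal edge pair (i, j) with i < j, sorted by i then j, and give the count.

count = 2; pairs: (0,2), (1,3)

α = atan 0.8 = 38.66°;  2α = 77.32°
n_0 = (+0.4246, +0.9054)
n_1 = (-0.9469, +0.3216)
n_2 = (-0.3466, -0.9380)
n_3 = (+0.8999, -0.4361)
  (0,1): δ = 83.63°  ·
  (0,2): δ = 4.85°  ✓
  (0,3): δ = 89.27°  ·
  (1,2): δ = 91.52°  ·
  (1,3): δ = 7.10°  ✓
  (2,3): δ = 95.58°  ·
antipodal pairs: 2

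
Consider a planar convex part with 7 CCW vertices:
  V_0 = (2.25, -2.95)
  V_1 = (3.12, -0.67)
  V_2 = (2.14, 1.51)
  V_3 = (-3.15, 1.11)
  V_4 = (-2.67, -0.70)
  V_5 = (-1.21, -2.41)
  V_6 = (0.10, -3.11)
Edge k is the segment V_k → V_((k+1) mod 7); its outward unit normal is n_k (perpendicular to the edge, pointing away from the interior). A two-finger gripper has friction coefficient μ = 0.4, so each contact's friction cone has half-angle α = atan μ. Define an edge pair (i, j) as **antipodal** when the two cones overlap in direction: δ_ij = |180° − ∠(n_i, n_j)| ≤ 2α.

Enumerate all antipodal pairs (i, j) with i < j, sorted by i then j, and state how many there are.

α = atan 0.4 = 21.80°;  2α = 43.60°
n_0 = (+0.9343, -0.3565)
n_1 = (+0.9121, +0.4100)
n_2 = (-0.0754, +0.9972)
n_3 = (-0.9666, -0.2563)
n_4 = (-0.7605, -0.6493)
n_5 = (-0.4713, -0.8820)
n_6 = (+0.0742, -0.9972)
  (0,1): δ = 134.91°  ·
  (0,2): δ = 64.79°  ·
  (0,3): δ = 35.74°  ✓
  (0,4): δ = 61.38°  ·
  (0,5): δ = 82.77°  ·
  (0,6): δ = 115.14°  ·
  (1,2): δ = 109.88°  ·
  (1,3): δ = 9.35°  ✓
  (1,4): δ = 16.28°  ✓
  (1,5): δ = 37.68°  ✓
  (1,6): δ = 70.05°  ·
  (2,3): δ = 79.47°  ·
  (2,4): δ = 53.83°  ·
  (2,5): δ = 32.44°  ✓
  (2,6): δ = 0.07°  ✓
  (3,4): δ = 154.36°  ·
  (3,5): δ = 132.97°  ·
  (3,6): δ = 100.60°  ·
  (4,5): δ = 158.61°  ·
  (4,6): δ = 126.23°  ·
  (5,6): δ = 147.63°  ·
antipodal pairs: 6

count = 6; pairs: (0,3), (1,3), (1,4), (1,5), (2,5), (2,6)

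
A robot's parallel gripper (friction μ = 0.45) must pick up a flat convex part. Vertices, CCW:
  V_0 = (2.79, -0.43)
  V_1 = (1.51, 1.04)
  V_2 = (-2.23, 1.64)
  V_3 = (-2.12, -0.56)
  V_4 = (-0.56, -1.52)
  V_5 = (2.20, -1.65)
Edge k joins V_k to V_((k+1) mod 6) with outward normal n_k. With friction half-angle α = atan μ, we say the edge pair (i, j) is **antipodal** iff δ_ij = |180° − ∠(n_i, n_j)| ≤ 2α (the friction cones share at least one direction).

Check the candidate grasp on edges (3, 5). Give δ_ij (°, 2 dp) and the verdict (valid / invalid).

δ = 84.20°, invalid

α = atan 0.45 = 24.23°;  2α = 48.46°
edge 3: e_3 = (+1.56, -0.96);  n_3 = (-0.5241, -0.8517)
edge 5: e_5 = (+0.59, +1.22);  n_5 = (+0.9003, -0.4354)
∠(n_3, n_5) = 95.80°
δ = |180° − 95.80°| = 84.20°
84.20° > 2α = 48.46°  →  invalid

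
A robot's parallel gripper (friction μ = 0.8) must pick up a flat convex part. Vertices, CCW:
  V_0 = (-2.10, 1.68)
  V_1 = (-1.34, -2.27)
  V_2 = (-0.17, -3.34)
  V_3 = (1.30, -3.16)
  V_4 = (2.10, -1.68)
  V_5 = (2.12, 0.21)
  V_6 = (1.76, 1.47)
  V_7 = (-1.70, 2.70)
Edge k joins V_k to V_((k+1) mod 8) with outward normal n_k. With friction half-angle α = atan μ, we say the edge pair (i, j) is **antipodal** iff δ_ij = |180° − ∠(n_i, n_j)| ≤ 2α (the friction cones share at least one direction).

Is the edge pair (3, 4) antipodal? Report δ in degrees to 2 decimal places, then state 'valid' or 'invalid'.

α = atan 0.8 = 38.66°;  2α = 77.32°
edge 3: e_3 = (+0.80, +1.48);  n_3 = (+0.8797, -0.4755)
edge 4: e_4 = (+0.02, +1.89);  n_4 = (+0.9999, -0.0106)
∠(n_3, n_4) = 27.79°
δ = |180° − 27.79°| = 152.21°
152.21° > 2α = 77.32°  →  invalid

δ = 152.21°, invalid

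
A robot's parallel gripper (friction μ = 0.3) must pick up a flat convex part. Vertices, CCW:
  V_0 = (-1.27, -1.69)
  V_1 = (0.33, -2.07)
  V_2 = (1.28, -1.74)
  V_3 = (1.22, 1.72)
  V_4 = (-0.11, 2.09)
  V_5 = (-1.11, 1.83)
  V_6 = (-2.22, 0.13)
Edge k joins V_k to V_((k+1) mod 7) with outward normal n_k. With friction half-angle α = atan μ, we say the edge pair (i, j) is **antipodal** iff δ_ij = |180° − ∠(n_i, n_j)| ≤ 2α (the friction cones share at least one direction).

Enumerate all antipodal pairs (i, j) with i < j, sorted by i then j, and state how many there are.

count = 4; pairs: (0,3), (0,4), (1,4), (2,6)

α = atan 0.3 = 16.70°;  2α = 33.40°
n_0 = (-0.2311, -0.9729)
n_1 = (+0.3281, -0.9446)
n_2 = (+0.9998, +0.0173)
n_3 = (+0.2680, +0.9634)
n_4 = (-0.2516, +0.9678)
n_5 = (-0.8373, +0.5467)
n_6 = (-0.8865, -0.4627)
  (0,1): δ = 147.48°  ·
  (0,2): δ = 75.65°  ·
  (0,3): δ = 2.19°  ✓
  (0,4): δ = 27.93°  ✓
  (0,5): δ = 70.22°  ·
  (0,6): δ = 130.92°  ·
  (1,2): δ = 108.16°  ·
  (1,3): δ = 34.70°  ·
  (1,4): δ = 4.58°  ✓
  (1,5): δ = 37.70°  ·
  (1,6): δ = 98.41°  ·
  (2,3): δ = 106.54°  ·
  (2,4): δ = 76.42°  ·
  (2,5): δ = 34.14°  ·
  (2,6): δ = 26.57°  ✓
  (3,4): δ = 149.88°  ·
  (3,5): δ = 107.60°  ·
  (3,6): δ = 46.89°  ·
  (4,5): δ = 137.72°  ·
  (4,6): δ = 77.01°  ·
  (5,6): δ = 119.29°  ·
antipodal pairs: 4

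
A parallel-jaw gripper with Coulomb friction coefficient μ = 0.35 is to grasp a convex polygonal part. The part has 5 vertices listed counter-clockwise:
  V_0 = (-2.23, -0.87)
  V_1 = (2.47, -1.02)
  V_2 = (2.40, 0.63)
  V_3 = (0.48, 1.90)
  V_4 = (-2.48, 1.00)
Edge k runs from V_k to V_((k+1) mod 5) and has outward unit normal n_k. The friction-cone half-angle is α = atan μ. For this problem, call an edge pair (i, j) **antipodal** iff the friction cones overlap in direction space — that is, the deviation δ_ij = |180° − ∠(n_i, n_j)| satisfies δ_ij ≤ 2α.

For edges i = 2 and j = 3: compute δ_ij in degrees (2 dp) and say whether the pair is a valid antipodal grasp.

δ = 129.60°, invalid

α = atan 0.35 = 19.29°;  2α = 38.58°
edge 2: e_2 = (-1.92, +1.27);  n_2 = (+0.5517, +0.8340)
edge 3: e_3 = (-2.96, -0.90);  n_3 = (-0.2909, +0.9568)
∠(n_2, n_3) = 50.40°
δ = |180° − 50.40°| = 129.60°
129.60° > 2α = 38.58°  →  invalid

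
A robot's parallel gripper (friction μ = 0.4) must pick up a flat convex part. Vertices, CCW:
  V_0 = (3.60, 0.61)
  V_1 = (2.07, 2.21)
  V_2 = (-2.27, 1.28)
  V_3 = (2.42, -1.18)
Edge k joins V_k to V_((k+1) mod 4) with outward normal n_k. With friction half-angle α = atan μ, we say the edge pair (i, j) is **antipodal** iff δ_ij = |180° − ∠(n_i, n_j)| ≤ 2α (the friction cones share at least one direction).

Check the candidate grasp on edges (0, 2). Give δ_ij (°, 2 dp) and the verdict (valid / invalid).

δ = 18.60°, valid

α = atan 0.4 = 21.80°;  2α = 43.60°
edge 0: e_0 = (-1.53, +1.60);  n_0 = (+0.7227, +0.6911)
edge 2: e_2 = (+4.69, -2.46);  n_2 = (-0.4645, -0.8856)
∠(n_0, n_2) = 161.40°
δ = |180° − 161.40°| = 18.60°
18.60° ≤ 2α = 43.60°  →  valid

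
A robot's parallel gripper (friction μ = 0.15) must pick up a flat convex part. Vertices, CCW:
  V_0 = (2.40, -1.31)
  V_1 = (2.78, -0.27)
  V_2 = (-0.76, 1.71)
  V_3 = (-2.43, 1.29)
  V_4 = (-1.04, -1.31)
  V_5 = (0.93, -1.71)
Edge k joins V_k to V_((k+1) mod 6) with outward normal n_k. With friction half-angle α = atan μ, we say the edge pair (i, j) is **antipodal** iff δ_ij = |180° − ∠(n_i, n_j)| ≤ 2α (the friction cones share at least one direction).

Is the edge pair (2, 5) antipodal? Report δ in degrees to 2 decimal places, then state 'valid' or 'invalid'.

α = atan 0.15 = 8.53°;  2α = 17.06°
edge 2: e_2 = (-1.67, -0.42);  n_2 = (-0.2439, +0.9698)
edge 5: e_5 = (+1.47, +0.40);  n_5 = (+0.2626, -0.9649)
∠(n_2, n_5) = 178.89°
δ = |180° − 178.89°| = 1.11°
1.11° ≤ 2α = 17.06°  →  valid

δ = 1.11°, valid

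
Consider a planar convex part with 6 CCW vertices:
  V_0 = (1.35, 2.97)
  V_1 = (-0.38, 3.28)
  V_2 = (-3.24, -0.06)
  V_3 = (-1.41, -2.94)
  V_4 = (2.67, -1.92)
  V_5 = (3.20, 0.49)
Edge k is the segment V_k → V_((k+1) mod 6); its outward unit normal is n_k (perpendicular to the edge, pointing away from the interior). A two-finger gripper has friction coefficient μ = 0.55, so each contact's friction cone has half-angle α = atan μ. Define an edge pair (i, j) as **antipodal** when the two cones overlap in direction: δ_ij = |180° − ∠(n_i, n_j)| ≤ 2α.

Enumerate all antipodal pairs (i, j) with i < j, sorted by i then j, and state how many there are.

count = 6; pairs: (0,2), (0,3), (1,3), (1,4), (2,4), (2,5)

α = atan 0.55 = 28.81°;  2α = 57.62°
n_0 = (+0.1764, +0.9843)
n_1 = (-0.7596, +0.6504)
n_2 = (-0.8440, -0.5363)
n_3 = (+0.2425, -0.9701)
n_4 = (+0.9767, -0.2148)
n_5 = (+0.8015, +0.5979)
  (0,1): δ = 120.41°  ·
  (0,2): δ = 47.41°  ✓
  (0,3): δ = 24.20°  ✓
  (0,4): δ = 87.76°  ·
  (0,5): δ = 136.88°  ·
  (1,2): δ = 106.99°  ·
  (1,3): δ = 35.39°  ✓
  (1,4): δ = 28.17°  ✓
  (1,5): δ = 77.29°  ·
  (2,3): δ = 108.40°  ·
  (2,4): δ = 44.84°  ✓
  (2,5): δ = 4.29°  ✓
  (3,4): δ = 116.44°  ·
  (3,5): δ = 67.31°  ·
  (4,5): δ = 130.88°  ·
antipodal pairs: 6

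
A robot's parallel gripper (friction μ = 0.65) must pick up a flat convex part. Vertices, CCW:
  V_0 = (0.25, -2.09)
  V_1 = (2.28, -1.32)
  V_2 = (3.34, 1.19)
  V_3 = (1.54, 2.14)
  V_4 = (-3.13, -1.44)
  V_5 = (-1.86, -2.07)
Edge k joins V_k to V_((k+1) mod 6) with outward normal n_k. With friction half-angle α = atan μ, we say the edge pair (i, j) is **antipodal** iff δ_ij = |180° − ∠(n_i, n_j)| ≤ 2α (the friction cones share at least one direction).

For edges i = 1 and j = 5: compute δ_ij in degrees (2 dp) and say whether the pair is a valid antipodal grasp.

δ = 112.35°, invalid

α = atan 0.65 = 33.02°;  2α = 66.05°
edge 1: e_1 = (+1.06, +2.51);  n_1 = (+0.9212, -0.3890)
edge 5: e_5 = (+2.11, -0.02);  n_5 = (-0.0095, -1.0000)
∠(n_1, n_5) = 67.65°
δ = |180° − 67.65°| = 112.35°
112.35° > 2α = 66.05°  →  invalid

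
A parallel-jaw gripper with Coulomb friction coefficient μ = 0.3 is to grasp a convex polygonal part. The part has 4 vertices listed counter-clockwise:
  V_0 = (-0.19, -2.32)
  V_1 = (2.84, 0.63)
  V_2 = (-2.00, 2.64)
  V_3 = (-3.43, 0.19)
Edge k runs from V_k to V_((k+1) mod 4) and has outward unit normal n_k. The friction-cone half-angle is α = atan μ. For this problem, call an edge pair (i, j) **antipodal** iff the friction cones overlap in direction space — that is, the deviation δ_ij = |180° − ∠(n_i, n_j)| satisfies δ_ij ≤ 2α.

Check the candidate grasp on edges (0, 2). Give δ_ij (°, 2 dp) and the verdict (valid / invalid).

α = atan 0.3 = 16.70°;  2α = 33.40°
edge 0: e_0 = (+3.03, +2.95);  n_0 = (+0.6976, -0.7165)
edge 2: e_2 = (-1.43, -2.45);  n_2 = (-0.8637, +0.5041)
∠(n_0, n_2) = 164.50°
δ = |180° − 164.50°| = 15.50°
15.50° ≤ 2α = 33.40°  →  valid

δ = 15.50°, valid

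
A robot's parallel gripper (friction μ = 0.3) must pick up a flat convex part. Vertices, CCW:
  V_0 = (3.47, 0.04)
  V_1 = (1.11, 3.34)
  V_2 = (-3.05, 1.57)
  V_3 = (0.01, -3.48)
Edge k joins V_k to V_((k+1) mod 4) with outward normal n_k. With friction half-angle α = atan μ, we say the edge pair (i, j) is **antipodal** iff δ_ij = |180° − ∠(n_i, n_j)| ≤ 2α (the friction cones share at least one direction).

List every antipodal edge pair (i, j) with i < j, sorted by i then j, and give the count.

α = atan 0.3 = 16.70°;  2α = 33.40°
n_0 = (+0.8134, +0.5817)
n_1 = (-0.3915, +0.9202)
n_2 = (-0.8552, -0.5182)
n_3 = (+0.7132, -0.7010)
  (0,1): δ = 102.52°  ·
  (0,2): δ = 4.36°  ✓
  (0,3): δ = 99.92°  ·
  (1,2): δ = 81.84°  ·
  (1,3): δ = 22.44°  ✓
  (2,3): δ = 75.72°  ·
antipodal pairs: 2

count = 2; pairs: (0,2), (1,3)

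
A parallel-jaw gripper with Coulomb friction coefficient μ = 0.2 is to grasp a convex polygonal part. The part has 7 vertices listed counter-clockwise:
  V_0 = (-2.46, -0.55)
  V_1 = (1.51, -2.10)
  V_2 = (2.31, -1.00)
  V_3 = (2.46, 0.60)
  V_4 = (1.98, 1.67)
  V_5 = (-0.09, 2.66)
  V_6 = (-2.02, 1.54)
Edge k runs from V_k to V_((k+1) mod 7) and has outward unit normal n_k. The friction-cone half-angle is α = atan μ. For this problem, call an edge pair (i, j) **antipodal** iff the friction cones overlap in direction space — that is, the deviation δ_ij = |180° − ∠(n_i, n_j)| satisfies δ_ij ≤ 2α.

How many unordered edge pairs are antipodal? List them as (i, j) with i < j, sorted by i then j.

α = atan 0.2 = 11.31°;  2α = 22.62°
n_0 = (-0.3637, -0.9315)
n_1 = (+0.8087, -0.5882)
n_2 = (+0.9956, -0.0933)
n_3 = (+0.9124, +0.4093)
n_4 = (+0.4315, +0.9021)
n_5 = (-0.5019, +0.8649)
n_6 = (-0.9785, +0.2060)
  (0,1): δ = 104.70°  ·
  (0,2): δ = 74.03°  ·
  (0,3): δ = 44.51°  ·
  (0,4): δ = 4.23°  ✓
  (0,5): δ = 51.45°  ·
  (0,6): δ = 99.44°  ·
  (1,2): δ = 149.33°  ·
  (1,3): δ = 119.81°  ·
  (1,4): δ = 79.53°  ·
  (1,5): δ = 23.85°  ·
  (1,6): δ = 24.14°  ·
  (2,3): δ = 150.48°  ·
  (2,4): δ = 110.20°  ·
  (2,5): δ = 54.52°  ·
  (2,6): δ = 6.53°  ✓
  (3,4): δ = 139.72°  ·
  (3,5): δ = 84.03°  ·
  (3,6): δ = 36.05°  ·
  (4,5): δ = 124.31°  ·
  (4,6): δ = 76.33°  ·
  (5,6): δ = 132.02°  ·
antipodal pairs: 2

count = 2; pairs: (0,4), (2,6)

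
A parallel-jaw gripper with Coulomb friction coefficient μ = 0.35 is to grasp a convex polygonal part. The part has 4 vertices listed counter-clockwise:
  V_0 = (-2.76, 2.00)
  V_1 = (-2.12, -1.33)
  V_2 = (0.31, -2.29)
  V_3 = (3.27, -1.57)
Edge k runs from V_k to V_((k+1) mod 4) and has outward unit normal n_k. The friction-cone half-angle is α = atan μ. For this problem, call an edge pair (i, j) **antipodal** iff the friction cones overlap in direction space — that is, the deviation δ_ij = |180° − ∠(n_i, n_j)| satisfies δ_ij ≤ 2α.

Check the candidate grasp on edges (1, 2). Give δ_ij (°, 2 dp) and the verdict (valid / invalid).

δ = 144.77°, invalid

α = atan 0.35 = 19.29°;  2α = 38.58°
edge 1: e_1 = (+2.43, -0.96);  n_1 = (-0.3674, -0.9301)
edge 2: e_2 = (+2.96, +0.72);  n_2 = (+0.2364, -0.9717)
∠(n_1, n_2) = 35.23°
δ = |180° − 35.23°| = 144.77°
144.77° > 2α = 38.58°  →  invalid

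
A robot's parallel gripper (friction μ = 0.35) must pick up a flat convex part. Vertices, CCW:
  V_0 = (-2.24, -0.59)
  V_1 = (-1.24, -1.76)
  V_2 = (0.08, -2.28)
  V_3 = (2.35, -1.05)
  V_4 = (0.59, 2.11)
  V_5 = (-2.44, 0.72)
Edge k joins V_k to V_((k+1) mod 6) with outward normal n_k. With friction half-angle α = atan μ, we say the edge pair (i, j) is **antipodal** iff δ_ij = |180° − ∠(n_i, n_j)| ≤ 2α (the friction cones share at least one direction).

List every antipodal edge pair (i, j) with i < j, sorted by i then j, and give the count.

count = 3; pairs: (0,3), (2,4), (3,5)

α = atan 0.35 = 19.29°;  2α = 38.58°
n_0 = (-0.7602, -0.6497)
n_1 = (-0.3665, -0.9304)
n_2 = (+0.4764, -0.8792)
n_3 = (+0.8736, +0.4866)
n_4 = (-0.4170, +0.9089)
n_5 = (-0.9885, -0.1509)
  (0,1): δ = 152.02°  ·
  (0,2): δ = 102.07°  ·
  (0,3): δ = 11.40°  ✓
  (0,4): δ = 74.12°  ·
  (0,5): δ = 148.16°  ·
  (1,2): δ = 130.05°  ·
  (1,3): δ = 39.38°  ·
  (1,4): δ = 46.14°  ·
  (1,5): δ = 120.18°  ·
  (2,3): δ = 89.33°  ·
  (2,4): δ = 3.81°  ✓
  (2,5): δ = 70.23°  ·
  (3,4): δ = 94.47°  ·
  (3,5): δ = 20.44°  ✓
  (4,5): δ = 105.96°  ·
antipodal pairs: 3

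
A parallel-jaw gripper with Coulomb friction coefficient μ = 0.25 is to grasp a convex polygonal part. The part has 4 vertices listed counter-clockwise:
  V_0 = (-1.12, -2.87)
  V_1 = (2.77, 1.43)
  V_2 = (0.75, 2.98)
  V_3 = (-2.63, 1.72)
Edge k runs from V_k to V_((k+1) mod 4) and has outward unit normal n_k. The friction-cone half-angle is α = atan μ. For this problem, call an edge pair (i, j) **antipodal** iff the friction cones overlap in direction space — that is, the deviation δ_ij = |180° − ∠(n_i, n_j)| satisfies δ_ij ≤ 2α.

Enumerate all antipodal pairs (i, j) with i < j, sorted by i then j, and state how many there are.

α = atan 0.25 = 14.04°;  2α = 28.07°
n_0 = (+0.7416, -0.6709)
n_1 = (+0.6088, +0.7934)
n_2 = (-0.3493, +0.9370)
n_3 = (-0.9499, -0.3125)
  (0,1): δ = 85.37°  ·
  (0,2): δ = 27.42°  ✓
  (0,3): δ = 60.34°  ·
  (1,2): δ = 122.06°  ·
  (1,3): δ = 34.29°  ·
  (2,3): δ = 92.23°  ·
antipodal pairs: 1

count = 1; pairs: (0,2)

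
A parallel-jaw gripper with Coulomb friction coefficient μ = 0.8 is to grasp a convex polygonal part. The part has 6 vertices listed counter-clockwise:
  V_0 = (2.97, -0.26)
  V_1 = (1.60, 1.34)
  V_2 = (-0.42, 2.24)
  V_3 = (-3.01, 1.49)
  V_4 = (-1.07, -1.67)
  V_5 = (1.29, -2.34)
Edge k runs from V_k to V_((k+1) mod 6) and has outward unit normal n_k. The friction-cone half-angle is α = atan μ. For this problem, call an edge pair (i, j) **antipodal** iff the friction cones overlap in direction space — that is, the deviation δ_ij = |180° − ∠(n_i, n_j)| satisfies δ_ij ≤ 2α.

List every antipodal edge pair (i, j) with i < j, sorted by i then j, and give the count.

count = 9; pairs: (0,3), (0,4), (1,3), (1,4), (1,5), (2,3), (2,4), (2,5), (3,5)

α = atan 0.8 = 38.66°;  2α = 77.32°
n_0 = (+0.7596, +0.6504)
n_1 = (+0.4070, +0.9134)
n_2 = (-0.2781, +0.9605)
n_3 = (-0.8522, -0.5232)
n_4 = (-0.2731, -0.9620)
n_5 = (+0.7779, -0.6283)
  (0,1): δ = 154.59°  ·
  (0,2): δ = 114.42°  ·
  (0,3): δ = 9.03°  ✓
  (0,4): δ = 33.58°  ✓
  (0,5): δ = 100.50°  ·
  (1,2): δ = 139.84°  ·
  (1,3): δ = 34.44°  ✓
  (1,4): δ = 8.17°  ✓
  (1,5): δ = 75.09°  ✓
  (2,3): δ = 74.60°  ✓
  (2,4): δ = 32.00°  ✓
  (2,5): δ = 34.92°  ✓
  (3,4): δ = 137.40°  ·
  (3,5): δ = 70.47°  ✓
  (4,5): δ = 113.08°  ·
antipodal pairs: 9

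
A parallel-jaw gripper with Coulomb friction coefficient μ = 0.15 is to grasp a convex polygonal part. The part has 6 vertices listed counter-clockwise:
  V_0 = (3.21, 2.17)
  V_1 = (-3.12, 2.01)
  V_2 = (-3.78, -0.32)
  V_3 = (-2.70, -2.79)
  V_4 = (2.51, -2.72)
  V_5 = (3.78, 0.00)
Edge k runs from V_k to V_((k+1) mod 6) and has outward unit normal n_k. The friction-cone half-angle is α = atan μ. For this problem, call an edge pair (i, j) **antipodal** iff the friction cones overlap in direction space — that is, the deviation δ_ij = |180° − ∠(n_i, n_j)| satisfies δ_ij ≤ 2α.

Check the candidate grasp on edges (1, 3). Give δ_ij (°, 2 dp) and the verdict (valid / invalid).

α = atan 0.15 = 8.53°;  2α = 17.06°
edge 1: e_1 = (-0.66, -2.33);  n_1 = (-0.9621, +0.2725)
edge 3: e_3 = (+5.21, +0.07);  n_3 = (+0.0134, -0.9999)
∠(n_1, n_3) = 106.59°
δ = |180° − 106.59°| = 73.41°
73.41° > 2α = 17.06°  →  invalid

δ = 73.41°, invalid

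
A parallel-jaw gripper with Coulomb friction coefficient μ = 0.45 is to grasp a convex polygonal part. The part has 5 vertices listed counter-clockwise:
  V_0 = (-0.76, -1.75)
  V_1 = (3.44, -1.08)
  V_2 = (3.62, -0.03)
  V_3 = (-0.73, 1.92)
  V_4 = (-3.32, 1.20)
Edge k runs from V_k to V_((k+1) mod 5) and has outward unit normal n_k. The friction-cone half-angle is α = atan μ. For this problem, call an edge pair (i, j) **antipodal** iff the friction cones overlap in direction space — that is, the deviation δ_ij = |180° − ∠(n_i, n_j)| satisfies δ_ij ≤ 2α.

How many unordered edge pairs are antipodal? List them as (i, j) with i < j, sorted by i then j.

α = atan 0.45 = 24.23°;  2α = 48.46°
n_0 = (+0.1575, -0.9875)
n_1 = (+0.9856, -0.1690)
n_2 = (+0.4091, +0.9125)
n_3 = (-0.2678, +0.9635)
n_4 = (-0.7553, -0.6554)
  (0,1): δ = 108.79°  ·
  (0,2): δ = 33.21°  ✓
  (0,3): δ = 6.47°  ✓
  (0,4): δ = 121.89°  ·
  (1,2): δ = 104.42°  ·
  (1,3): δ = 64.74°  ·
  (1,4): δ = 50.68°  ·
  (2,3): δ = 140.32°  ·
  (2,4): δ = 24.90°  ✓
  (3,4): δ = 64.58°  ·
antipodal pairs: 3

count = 3; pairs: (0,2), (0,3), (2,4)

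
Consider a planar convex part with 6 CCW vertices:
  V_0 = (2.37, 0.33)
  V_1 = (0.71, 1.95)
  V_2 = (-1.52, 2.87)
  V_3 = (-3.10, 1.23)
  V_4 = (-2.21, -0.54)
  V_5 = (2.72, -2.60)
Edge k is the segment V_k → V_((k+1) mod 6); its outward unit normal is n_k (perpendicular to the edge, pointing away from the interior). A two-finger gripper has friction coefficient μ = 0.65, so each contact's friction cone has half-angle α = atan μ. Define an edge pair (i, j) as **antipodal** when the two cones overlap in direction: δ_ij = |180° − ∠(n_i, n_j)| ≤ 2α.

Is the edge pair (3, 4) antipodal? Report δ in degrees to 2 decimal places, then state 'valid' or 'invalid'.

δ = 139.37°, invalid

α = atan 0.65 = 33.02°;  2α = 66.05°
edge 3: e_3 = (+0.89, -1.77);  n_3 = (-0.8934, -0.4492)
edge 4: e_4 = (+4.93, -2.06);  n_4 = (-0.3855, -0.9227)
∠(n_3, n_4) = 40.63°
δ = |180° − 40.63°| = 139.37°
139.37° > 2α = 66.05°  →  invalid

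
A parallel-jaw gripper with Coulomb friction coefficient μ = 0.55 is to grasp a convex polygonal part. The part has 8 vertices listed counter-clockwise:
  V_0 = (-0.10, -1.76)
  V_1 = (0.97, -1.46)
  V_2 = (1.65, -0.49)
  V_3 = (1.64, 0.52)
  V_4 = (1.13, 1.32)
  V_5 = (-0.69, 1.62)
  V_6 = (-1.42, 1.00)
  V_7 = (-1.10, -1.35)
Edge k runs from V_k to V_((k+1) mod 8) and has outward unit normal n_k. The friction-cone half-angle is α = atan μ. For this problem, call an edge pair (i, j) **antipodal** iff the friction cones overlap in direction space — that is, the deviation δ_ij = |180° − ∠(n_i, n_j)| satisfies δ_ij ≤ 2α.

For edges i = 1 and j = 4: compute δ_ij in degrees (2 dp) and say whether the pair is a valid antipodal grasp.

δ = 64.33°, invalid

α = atan 0.55 = 28.81°;  2α = 57.62°
edge 1: e_1 = (+0.68, +0.97);  n_1 = (+0.8188, -0.5740)
edge 4: e_4 = (-1.82, +0.30);  n_4 = (+0.1626, +0.9867)
∠(n_1, n_4) = 115.67°
δ = |180° − 115.67°| = 64.33°
64.33° > 2α = 57.62°  →  invalid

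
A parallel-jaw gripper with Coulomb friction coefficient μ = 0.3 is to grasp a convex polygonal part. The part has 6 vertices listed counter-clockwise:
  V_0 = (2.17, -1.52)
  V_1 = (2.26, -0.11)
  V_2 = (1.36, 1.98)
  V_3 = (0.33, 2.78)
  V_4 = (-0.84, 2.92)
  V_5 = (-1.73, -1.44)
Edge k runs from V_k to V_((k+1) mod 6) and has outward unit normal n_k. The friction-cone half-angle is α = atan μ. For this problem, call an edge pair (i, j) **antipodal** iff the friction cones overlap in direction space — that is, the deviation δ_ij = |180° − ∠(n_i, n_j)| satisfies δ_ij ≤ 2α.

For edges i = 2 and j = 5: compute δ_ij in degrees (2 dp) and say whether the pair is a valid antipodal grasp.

α = atan 0.3 = 16.70°;  2α = 33.40°
edge 2: e_2 = (-1.03, +0.80);  n_2 = (+0.6134, +0.7898)
edge 5: e_5 = (+3.90, -0.08);  n_5 = (-0.0205, -0.9998)
∠(n_2, n_5) = 143.34°
δ = |180° − 143.34°| = 36.66°
36.66° > 2α = 33.40°  →  invalid

δ = 36.66°, invalid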